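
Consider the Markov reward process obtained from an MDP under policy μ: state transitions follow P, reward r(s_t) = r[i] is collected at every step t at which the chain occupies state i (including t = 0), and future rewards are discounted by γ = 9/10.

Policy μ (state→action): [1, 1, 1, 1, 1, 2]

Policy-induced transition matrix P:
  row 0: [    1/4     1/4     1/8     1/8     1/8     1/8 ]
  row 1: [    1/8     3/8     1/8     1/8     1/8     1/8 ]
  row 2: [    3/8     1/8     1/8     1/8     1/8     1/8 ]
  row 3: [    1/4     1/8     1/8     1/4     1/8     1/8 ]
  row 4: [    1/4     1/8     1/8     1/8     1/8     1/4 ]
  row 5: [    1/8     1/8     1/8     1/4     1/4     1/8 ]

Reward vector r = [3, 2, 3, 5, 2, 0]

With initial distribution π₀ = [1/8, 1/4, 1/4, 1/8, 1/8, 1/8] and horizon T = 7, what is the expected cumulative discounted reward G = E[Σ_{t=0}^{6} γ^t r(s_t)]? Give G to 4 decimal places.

t=0: π = [0.1250, 0.2500, 0.2500, 0.1250, 0.1250, 0.1250], E[r] = 2.5000, γ^t·E[r] = 2.500000, running G = 2.500000
t=1: π = [0.2344, 0.2031, 0.1250, 0.1563, 0.1406, 0.1406], E[r] = 2.5469, γ^t·E[r] = 2.292188, running G = 4.792188
t=2: π = [0.2227, 0.2051, 0.1250, 0.1621, 0.1426, 0.1426], E[r] = 2.5488, γ^t·E[r] = 2.064551, running G = 6.856738
t=3: π = [0.2222, 0.2041, 0.1250, 0.1631, 0.1428, 0.1428], E[r] = 2.5508, γ^t·E[r] = 1.859520, running G = 8.716258
t=4: π = [0.2223, 0.2038, 0.1250, 0.1632, 0.1429, 0.1429], E[r] = 2.5513, γ^t·E[r] = 1.673888, running G = 10.390146
t=5: π = [0.2223, 0.2037, 0.1250, 0.1633, 0.1429, 0.1429], E[r] = 2.5514, γ^t·E[r] = 1.506555, running G = 11.896701
t=6: π = [0.2223, 0.2037, 0.1250, 0.1633, 0.1429, 0.1429], E[r] = 2.5514, γ^t·E[r] = 1.355909, running G = 13.252610

G = 13.2526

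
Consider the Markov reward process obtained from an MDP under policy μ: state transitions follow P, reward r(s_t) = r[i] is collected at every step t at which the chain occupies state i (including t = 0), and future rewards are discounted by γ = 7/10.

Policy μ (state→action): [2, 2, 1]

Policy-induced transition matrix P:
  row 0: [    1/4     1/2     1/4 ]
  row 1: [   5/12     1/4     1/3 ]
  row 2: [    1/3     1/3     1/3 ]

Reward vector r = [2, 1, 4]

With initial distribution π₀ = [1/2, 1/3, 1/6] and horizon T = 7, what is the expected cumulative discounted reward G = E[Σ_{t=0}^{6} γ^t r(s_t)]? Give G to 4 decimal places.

t=0: π = [0.5000, 0.3333, 0.1667], E[r] = 2.0000, γ^t·E[r] = 2.000000, running G = 2.000000
t=1: π = [0.3194, 0.3889, 0.2917], E[r] = 2.1944, γ^t·E[r] = 1.536111, running G = 3.536111
t=2: π = [0.3391, 0.3542, 0.3067], E[r] = 2.2593, γ^t·E[r] = 1.107037, running G = 4.643148
t=3: π = [0.3346, 0.3603, 0.3051], E[r] = 2.2498, γ^t·E[r] = 0.771684, running G = 5.414832
t=4: π = [0.3355, 0.3591, 0.3055], E[r] = 2.2518, γ^t·E[r] = 0.540665, running G = 5.955497
t=5: π = [0.3353, 0.3593, 0.3054], E[r] = 2.2514, γ^t·E[r] = 0.378398, running G = 6.333895
t=6: π = [0.3353, 0.3593, 0.3054], E[r] = 2.2515, γ^t·E[r] = 0.264888, running G = 6.598783

G = 6.5988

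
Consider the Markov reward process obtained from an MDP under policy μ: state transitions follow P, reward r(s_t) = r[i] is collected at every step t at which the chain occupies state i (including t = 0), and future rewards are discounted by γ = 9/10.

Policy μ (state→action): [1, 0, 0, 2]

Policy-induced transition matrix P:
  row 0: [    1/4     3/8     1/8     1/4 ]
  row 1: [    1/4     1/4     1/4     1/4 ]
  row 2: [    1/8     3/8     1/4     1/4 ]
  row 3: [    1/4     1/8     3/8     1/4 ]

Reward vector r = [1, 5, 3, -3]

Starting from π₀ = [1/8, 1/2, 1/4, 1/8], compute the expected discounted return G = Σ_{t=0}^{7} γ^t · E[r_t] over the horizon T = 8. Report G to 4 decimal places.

G = 10.6059

t=0: π = [0.1250, 0.5000, 0.2500, 0.1250], E[r] = 3.0000, γ^t·E[r] = 3.000000, running G = 3.000000
t=1: π = [0.2188, 0.2813, 0.2500, 0.2500], E[r] = 1.6250, γ^t·E[r] = 1.462500, running G = 4.462500
t=2: π = [0.2188, 0.2773, 0.2539, 0.2500], E[r] = 1.6172, γ^t·E[r] = 1.309922, running G = 5.772422
t=3: π = [0.2183, 0.2778, 0.2539, 0.2500], E[r] = 1.6191, γ^t·E[r] = 1.180354, running G = 6.952775
t=4: π = [0.2183, 0.2778, 0.2540, 0.2500], E[r] = 1.6190, γ^t·E[r] = 1.062238, running G = 8.015013
t=5: π = [0.2183, 0.2778, 0.2540, 0.2500], E[r] = 1.6190, γ^t·E[r] = 0.956032, running G = 8.971046
t=6: π = [0.2183, 0.2778, 0.2540, 0.2500], E[r] = 1.6190, γ^t·E[r] = 0.860428, running G = 9.831474
t=7: π = [0.2183, 0.2778, 0.2540, 0.2500], E[r] = 1.6190, γ^t·E[r] = 0.774385, running G = 10.605859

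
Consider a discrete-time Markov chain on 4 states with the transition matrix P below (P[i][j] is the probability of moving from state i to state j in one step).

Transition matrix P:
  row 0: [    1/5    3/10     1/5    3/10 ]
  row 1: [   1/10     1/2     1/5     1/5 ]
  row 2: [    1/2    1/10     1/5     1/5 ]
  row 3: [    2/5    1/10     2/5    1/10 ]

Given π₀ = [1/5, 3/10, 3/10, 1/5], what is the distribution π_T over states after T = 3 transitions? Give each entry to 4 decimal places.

t=0: π = [0.2000, 0.3000, 0.3000, 0.2000]
t=1: π = [0.3000, 0.2600, 0.2400, 0.2000]
t=2: π = [0.2860, 0.2640, 0.2400, 0.2100]
t=3: π = [0.2876, 0.2628, 0.2420, 0.2076]

π = [0.2876, 0.2628, 0.2420, 0.2076]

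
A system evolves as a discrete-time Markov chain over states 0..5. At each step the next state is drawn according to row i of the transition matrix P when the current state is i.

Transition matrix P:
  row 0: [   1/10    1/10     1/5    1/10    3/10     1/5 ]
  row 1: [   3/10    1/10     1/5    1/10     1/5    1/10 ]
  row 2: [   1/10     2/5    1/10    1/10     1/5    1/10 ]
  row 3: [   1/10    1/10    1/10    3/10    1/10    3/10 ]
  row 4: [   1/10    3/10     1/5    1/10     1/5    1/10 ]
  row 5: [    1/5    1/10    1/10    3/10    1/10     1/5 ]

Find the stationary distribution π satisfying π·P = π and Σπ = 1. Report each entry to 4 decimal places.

Balance equations π_j = Σ_i π_i·P[i][j]:
  π_0 = 1/10·π_0 + 3/10·π_1 + 1/10·π_2 + 1/10·π_3 + 1/10·π_4 + 1/5·π_5
  π_1 = 1/10·π_0 + 1/10·π_1 + 2/5·π_2 + 1/10·π_3 + 3/10·π_4 + 1/10·π_5
  π_2 = 1/5·π_0 + 1/5·π_1 + 1/10·π_2 + 1/10·π_3 + 1/5·π_4 + 1/10·π_5
  π_3 = 1/10·π_0 + 1/10·π_1 + 1/10·π_2 + 3/10·π_3 + 1/10·π_4 + 3/10·π_5
  π_4 = 3/10·π_0 + 1/5·π_1 + 1/5·π_2 + 1/10·π_3 + 1/5·π_4 + 1/10·π_5
  normalize: π_0 + π_1 + π_2 + π_3 + π_4 + π_5 = 1
Solving the linear system gives exactly π = [7045/46078, 16767/92156, 3495/23039, 7661/46078, 16787/92156, 7605/46078].

π = [0.1529, 0.1819, 0.1517, 0.1663, 0.1822, 0.1650]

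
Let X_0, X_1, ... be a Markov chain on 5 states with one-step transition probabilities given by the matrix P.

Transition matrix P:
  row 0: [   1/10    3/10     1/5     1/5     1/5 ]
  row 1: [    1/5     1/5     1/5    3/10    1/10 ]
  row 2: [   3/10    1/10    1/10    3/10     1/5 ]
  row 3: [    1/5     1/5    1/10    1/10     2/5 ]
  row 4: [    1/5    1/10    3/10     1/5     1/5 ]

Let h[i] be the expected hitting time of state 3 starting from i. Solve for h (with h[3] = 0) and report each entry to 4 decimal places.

First-step conditioning: h[3] = 0; for i ≠ 3, h[i] = 1 + Σ_k P[i][k]·h[k].
  h[0] = 1 + 1/10·h[0] + 3/10·h[1] + 1/5·h[2] + 1/5·h[4]
  h[1] = 1 + 1/5·h[0] + 1/5·h[1] + 1/5·h[2] + 1/10·h[4]
  h[2] = 1 + 3/10·h[0] + 1/10·h[1] + 1/10·h[2] + 1/5·h[4]
  h[4] = 1 + 1/5·h[0] + 1/10·h[1] + 3/10·h[2] + 1/5·h[4]
Solving the 4×4 linear system over states ≠ 3 gives exactly h = [11860/2849, 10770/2849, 10980/2849, 0, 1090/259] (h[3] = 0 is the target).

h = [4.1629, 3.7803, 3.8540, 0.0000, 4.2085]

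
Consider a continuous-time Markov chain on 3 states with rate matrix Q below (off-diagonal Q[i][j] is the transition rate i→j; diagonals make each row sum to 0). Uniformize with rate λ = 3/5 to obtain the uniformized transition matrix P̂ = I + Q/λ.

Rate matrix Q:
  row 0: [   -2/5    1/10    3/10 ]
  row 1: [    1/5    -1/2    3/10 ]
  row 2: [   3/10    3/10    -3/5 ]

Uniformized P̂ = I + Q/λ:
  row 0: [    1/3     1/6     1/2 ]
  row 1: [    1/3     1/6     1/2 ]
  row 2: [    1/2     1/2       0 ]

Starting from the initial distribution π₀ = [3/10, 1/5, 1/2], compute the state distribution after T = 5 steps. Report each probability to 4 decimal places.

π = [0.3906, 0.2813, 0.3281]

t=0: π = [0.3000, 0.2000, 0.5000]
t=1: π = [0.4167, 0.3333, 0.2500]
t=2: π = [0.3750, 0.2500, 0.3750]
t=3: π = [0.3958, 0.2917, 0.3125]
t=4: π = [0.3854, 0.2708, 0.3438]
t=5: π = [0.3906, 0.2813, 0.3281]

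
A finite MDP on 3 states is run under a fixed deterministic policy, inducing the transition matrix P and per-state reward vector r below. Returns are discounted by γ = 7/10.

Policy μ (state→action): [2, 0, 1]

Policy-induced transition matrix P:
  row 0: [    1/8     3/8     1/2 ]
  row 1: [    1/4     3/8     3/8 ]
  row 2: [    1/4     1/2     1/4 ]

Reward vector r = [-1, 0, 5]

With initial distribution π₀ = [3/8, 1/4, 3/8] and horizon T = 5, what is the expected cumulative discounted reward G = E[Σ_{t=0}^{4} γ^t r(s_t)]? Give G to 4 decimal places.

t=0: π = [0.3750, 0.2500, 0.3750], E[r] = 1.5000, γ^t·E[r] = 1.500000, running G = 1.500000
t=1: π = [0.2031, 0.4219, 0.3750], E[r] = 1.6719, γ^t·E[r] = 1.170313, running G = 2.670313
t=2: π = [0.2246, 0.4219, 0.3535], E[r] = 1.5430, γ^t·E[r] = 0.756055, running G = 3.426367
t=3: π = [0.2219, 0.4192, 0.3589], E[r] = 1.5725, γ^t·E[r] = 0.539371, running G = 3.965738
t=4: π = [0.2223, 0.4199, 0.3579], E[r] = 1.5671, γ^t·E[r] = 0.376270, running G = 4.342008

G = 4.3420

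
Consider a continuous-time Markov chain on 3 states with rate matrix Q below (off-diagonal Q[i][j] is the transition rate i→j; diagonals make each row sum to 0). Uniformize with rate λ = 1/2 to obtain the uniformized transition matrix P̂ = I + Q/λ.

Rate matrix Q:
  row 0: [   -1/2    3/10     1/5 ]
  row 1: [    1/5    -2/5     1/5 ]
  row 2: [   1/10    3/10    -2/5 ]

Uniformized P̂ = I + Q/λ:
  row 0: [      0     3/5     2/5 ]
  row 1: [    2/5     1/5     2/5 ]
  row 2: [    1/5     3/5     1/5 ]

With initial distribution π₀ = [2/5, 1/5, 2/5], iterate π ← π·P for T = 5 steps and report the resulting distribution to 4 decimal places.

t=0: π = [0.4000, 0.2000, 0.4000]
t=1: π = [0.1600, 0.5200, 0.3200]
t=2: π = [0.2720, 0.3920, 0.3360]
t=3: π = [0.2240, 0.4432, 0.3328]
t=4: π = [0.2438, 0.4227, 0.3334]
t=5: π = [0.2358, 0.4309, 0.3333]

π = [0.2358, 0.4309, 0.3333]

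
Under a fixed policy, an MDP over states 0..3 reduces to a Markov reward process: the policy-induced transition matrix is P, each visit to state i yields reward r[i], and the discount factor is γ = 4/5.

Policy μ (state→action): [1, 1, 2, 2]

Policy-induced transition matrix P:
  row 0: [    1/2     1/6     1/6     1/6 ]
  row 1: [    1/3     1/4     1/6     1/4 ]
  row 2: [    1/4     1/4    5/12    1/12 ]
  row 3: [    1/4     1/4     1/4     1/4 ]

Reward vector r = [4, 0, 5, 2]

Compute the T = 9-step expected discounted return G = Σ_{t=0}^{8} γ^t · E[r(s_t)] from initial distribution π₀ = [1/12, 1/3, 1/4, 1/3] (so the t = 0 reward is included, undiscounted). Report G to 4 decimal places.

t=0: π = [0.0833, 0.3333, 0.2500, 0.3333], E[r] = 2.2500, γ^t·E[r] = 2.250000, running G = 2.250000
t=1: π = [0.2986, 0.2431, 0.2569, 0.2014], E[r] = 2.8819, γ^t·E[r] = 2.305556, running G = 4.555556
t=2: π = [0.3449, 0.2251, 0.2477, 0.1823], E[r] = 2.9826, γ^t·E[r] = 1.908889, running G = 6.464444
t=3: π = [0.3550, 0.2213, 0.2438, 0.1800], E[r] = 2.9988, γ^t·E[r] = 1.535383, running G = 7.999827
t=4: π = [0.3572, 0.2204, 0.2426, 0.1798], E[r] = 3.0014, γ^t·E[r] = 1.229358, running G = 9.229185
t=5: π = [0.3577, 0.2202, 0.2423, 0.1798], E[r] = 3.0018, γ^t·E[r] = 0.983618, running G = 10.212803
t=6: π = [0.3578, 0.2202, 0.2422, 0.1798], E[r] = 3.0018, γ^t·E[r] = 0.786910, running G = 10.999713
t=7: π = [0.3578, 0.2202, 0.2422, 0.1798], E[r] = 3.0018, γ^t·E[r] = 0.629530, running G = 11.629243
t=8: π = [0.3578, 0.2202, 0.2422, 0.1798], E[r] = 3.0018, γ^t·E[r] = 0.503624, running G = 12.132868

G = 12.1329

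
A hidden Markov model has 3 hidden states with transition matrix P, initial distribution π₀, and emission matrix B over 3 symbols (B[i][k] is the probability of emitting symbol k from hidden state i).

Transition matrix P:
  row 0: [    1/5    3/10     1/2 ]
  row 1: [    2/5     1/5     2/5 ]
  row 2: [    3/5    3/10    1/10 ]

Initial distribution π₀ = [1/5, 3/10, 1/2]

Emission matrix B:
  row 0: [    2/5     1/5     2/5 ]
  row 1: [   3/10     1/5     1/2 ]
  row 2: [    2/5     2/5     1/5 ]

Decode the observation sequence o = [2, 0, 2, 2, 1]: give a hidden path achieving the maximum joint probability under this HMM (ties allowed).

t=0: δ = [8.000e-02, 1.500e-01, 1.000e-01]  (obs o_0=2)
t=1: δ = [2.400e-02, 9.000e-03, 2.400e-02]  ψ = [1, 1, 1]  (obs o_1=0)
t=2: δ = [5.760e-03, 3.600e-03, 2.400e-03]  ψ = [2, 0, 0]  (obs o_2=2)
t=3: δ = [5.760e-04, 8.640e-04, 5.760e-04]  ψ = [1, 0, 0]  (obs o_3=2)
t=4: δ = [6.912e-05, 3.456e-05, 1.382e-04]  ψ = [1, 0, 1]  (obs o_4=1)
backtrack: best end state = 2; path = [1, 2, 0, 1, 2]

path = [1, 2, 0, 1, 2]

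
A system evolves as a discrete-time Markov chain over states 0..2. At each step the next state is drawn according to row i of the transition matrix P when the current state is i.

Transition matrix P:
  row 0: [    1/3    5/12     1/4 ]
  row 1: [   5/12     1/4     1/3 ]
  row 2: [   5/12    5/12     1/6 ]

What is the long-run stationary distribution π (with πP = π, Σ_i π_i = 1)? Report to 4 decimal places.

π = [0.3846, 0.3571, 0.2582]

Balance equations π_j = Σ_i π_i·P[i][j]:
  π_0 = 1/3·π_0 + 5/12·π_1 + 5/12·π_2
  π_1 = 5/12·π_0 + 1/4·π_1 + 5/12·π_2
  normalize: π_0 + π_1 + π_2 = 1
Solving the linear system gives exactly π = [5/13, 5/14, 47/182].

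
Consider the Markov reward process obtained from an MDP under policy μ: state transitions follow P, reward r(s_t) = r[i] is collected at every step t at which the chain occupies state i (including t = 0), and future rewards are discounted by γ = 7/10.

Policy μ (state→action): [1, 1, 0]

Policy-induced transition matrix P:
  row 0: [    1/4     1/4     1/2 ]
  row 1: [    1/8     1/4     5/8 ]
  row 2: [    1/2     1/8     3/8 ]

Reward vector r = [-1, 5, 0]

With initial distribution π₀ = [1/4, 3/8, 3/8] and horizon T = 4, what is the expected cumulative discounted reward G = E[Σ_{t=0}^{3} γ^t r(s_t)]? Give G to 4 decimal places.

t=0: π = [0.2500, 0.3750, 0.3750], E[r] = 1.6250, γ^t·E[r] = 1.625000, running G = 1.625000
t=1: π = [0.2969, 0.2031, 0.5000], E[r] = 0.7188, γ^t·E[r] = 0.503125, running G = 2.128125
t=2: π = [0.3496, 0.1875, 0.4629], E[r] = 0.5879, γ^t·E[r] = 0.288066, running G = 2.416191
t=3: π = [0.3423, 0.1921, 0.4656], E[r] = 0.6184, γ^t·E[r] = 0.212114, running G = 2.628305

G = 2.6283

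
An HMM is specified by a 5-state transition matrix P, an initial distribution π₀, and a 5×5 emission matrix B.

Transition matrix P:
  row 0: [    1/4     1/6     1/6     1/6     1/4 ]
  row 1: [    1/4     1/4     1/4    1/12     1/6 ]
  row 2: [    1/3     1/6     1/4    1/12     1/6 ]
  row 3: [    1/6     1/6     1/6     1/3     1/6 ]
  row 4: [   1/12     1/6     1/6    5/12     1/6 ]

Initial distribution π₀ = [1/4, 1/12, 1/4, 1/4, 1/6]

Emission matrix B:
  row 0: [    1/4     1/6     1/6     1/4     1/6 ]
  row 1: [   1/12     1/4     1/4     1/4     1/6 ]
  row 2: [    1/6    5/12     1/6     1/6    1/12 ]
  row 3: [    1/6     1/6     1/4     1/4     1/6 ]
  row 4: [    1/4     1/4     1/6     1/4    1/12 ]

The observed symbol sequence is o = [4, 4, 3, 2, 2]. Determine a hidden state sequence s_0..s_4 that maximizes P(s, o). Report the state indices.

t=0: δ = [4.167e-02, 1.389e-02, 2.083e-02, 4.167e-02, 1.389e-02]  (obs o_0=4)
t=1: δ = [1.736e-03, 1.157e-03, 5.787e-04, 2.315e-03, 8.681e-04]  ψ = [0, 0, 0, 3, 0]  (obs o_1=4)
t=2: δ = [1.085e-04, 9.645e-05, 6.430e-05, 1.929e-04, 1.085e-04]  ψ = [0, 3, 3, 3, 0]  (obs o_2=3)
t=3: δ = [5.358e-06, 8.038e-06, 5.358e-06, 1.608e-05, 5.358e-06]  ψ = [3, 3, 3, 3, 3]  (obs o_3=2)
t=4: δ = [4.465e-07, 6.698e-07, 4.465e-07, 1.340e-06, 4.465e-07]  ψ = [3, 3, 3, 3, 3]  (obs o_4=2)
backtrack: best end state = 3; path = [3, 3, 3, 3, 3]

path = [3, 3, 3, 3, 3]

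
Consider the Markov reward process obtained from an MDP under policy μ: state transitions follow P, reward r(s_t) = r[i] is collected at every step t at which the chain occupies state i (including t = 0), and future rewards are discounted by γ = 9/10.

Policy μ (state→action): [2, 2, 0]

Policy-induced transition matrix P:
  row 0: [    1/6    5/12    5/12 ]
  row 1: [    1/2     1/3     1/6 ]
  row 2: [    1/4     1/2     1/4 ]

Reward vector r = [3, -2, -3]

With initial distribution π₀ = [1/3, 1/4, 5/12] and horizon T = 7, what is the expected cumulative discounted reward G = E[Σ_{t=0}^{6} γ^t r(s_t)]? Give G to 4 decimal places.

t=0: π = [0.3333, 0.2500, 0.4167], E[r] = -0.7500, γ^t·E[r] = -0.750000, running G = -0.750000
t=1: π = [0.2847, 0.4306, 0.2847], E[r] = -0.8611, γ^t·E[r] = -0.775000, running G = -1.525000
t=2: π = [0.3339, 0.4045, 0.2616], E[r] = -0.5920, γ^t·E[r] = -0.479531, running G = -2.004531
t=3: π = [0.3233, 0.4048, 0.2719], E[r] = -0.6554, γ^t·E[r] = -0.477809, running G = -2.482340
t=4: π = [0.3242, 0.4056, 0.2702], E[r] = -0.6489, γ^t·E[r] = -0.425756, running G = -2.908096
t=5: π = [0.3244, 0.4054, 0.2702], E[r] = -0.6483, γ^t·E[r] = -0.382841, running G = -3.290938
t=6: π = [0.3243, 0.4054, 0.2703], E[r] = -0.6487, γ^t·E[r] = -0.344754, running G = -3.635691

G = -3.6357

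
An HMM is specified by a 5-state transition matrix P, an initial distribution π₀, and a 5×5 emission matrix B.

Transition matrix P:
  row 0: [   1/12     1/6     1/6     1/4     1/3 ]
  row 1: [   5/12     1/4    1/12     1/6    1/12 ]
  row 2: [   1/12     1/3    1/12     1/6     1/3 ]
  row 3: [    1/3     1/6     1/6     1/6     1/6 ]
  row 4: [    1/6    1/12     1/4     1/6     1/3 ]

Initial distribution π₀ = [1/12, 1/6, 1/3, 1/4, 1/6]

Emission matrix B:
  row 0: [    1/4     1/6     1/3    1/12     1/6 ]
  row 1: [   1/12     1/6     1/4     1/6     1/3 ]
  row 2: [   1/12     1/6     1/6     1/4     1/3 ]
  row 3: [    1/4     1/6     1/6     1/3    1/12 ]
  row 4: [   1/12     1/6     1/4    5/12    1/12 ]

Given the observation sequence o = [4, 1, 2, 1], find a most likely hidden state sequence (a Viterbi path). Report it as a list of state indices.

path = [2, 1, 0, 4]

t=0: δ = [1.389e-02, 5.556e-02, 1.111e-01, 2.083e-02, 1.389e-02]  (obs o_0=4)
t=1: δ = [3.858e-03, 6.173e-03, 1.543e-03, 3.086e-03, 6.173e-03]  ψ = [1, 2, 2, 2, 2]  (obs o_1=1)
t=2: δ = [8.573e-04, 3.858e-04, 2.572e-04, 1.715e-04, 5.144e-04]  ψ = [1, 1, 4, 1, 4]  (obs o_2=2)
t=3: δ = [2.679e-05, 2.381e-05, 2.381e-05, 3.572e-05, 4.763e-05]  ψ = [1, 0, 0, 0, 0]  (obs o_3=1)
backtrack: best end state = 4; path = [2, 1, 0, 4]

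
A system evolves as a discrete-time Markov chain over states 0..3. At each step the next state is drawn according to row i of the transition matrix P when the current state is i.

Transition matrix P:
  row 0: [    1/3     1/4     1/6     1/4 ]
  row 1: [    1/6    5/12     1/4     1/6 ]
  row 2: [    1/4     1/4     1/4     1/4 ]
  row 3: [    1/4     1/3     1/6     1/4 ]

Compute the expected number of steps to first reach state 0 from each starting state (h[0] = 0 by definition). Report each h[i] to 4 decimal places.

First-step conditioning: h[0] = 0; for i ≠ 0, h[i] = 1 + Σ_k P[i][k]·h[k].
  h[1] = 1 + 5/12·h[1] + 1/4·h[2] + 1/6·h[3]
  h[2] = 1 + 1/4·h[1] + 1/4·h[2] + 1/4·h[3]
  h[3] = 1 + 1/3·h[1] + 1/6·h[2] + 1/4·h[3]
Solving the 3×3 linear system over states ≠ 0 gives exactly h = [0, 133/27, 121/27, 122/27] (h[0] = 0 is the target).

h = [0.0000, 4.9259, 4.4815, 4.5185]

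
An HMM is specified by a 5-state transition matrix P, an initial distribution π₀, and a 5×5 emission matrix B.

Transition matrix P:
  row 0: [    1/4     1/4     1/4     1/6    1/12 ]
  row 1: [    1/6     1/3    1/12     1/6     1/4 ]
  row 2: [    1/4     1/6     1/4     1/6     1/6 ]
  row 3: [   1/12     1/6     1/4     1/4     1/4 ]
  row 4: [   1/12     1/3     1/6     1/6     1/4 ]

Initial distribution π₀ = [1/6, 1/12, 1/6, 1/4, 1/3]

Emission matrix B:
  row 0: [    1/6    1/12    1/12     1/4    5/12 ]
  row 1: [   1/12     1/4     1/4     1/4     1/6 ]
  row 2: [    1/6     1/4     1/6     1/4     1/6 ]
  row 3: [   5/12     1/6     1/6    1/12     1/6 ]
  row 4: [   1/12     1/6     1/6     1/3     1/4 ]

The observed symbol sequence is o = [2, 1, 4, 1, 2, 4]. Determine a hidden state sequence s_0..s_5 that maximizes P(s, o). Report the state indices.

t=0: δ = [1.389e-02, 2.083e-02, 2.778e-02, 4.167e-02, 5.556e-02]  (obs o_0=2)
t=1: δ = [5.787e-04, 4.630e-03, 2.604e-03, 1.736e-03, 2.315e-03]  ψ = [2, 4, 3, 3, 4]  (obs o_1=1)
t=2: δ = [3.215e-04, 2.572e-04, 1.085e-04, 1.286e-04, 2.894e-04]  ψ = [1, 1, 2, 1, 1]  (obs o_2=4)
t=3: δ = [6.698e-06, 2.411e-05, 2.009e-05, 8.931e-06, 1.206e-05]  ψ = [0, 4, 0, 0, 4]  (obs o_3=1)
t=4: δ = [4.186e-07, 2.009e-06, 8.372e-07, 6.698e-07, 1.005e-06]  ψ = [2, 1, 2, 1, 1]  (obs o_4=2)
t=5: δ = [1.395e-07, 1.116e-07, 3.489e-08, 5.582e-08, 1.256e-07]  ψ = [1, 1, 2, 1, 1]  (obs o_5=4)
backtrack: best end state = 0; path = [4, 1, 4, 1, 1, 0]

path = [4, 1, 4, 1, 1, 0]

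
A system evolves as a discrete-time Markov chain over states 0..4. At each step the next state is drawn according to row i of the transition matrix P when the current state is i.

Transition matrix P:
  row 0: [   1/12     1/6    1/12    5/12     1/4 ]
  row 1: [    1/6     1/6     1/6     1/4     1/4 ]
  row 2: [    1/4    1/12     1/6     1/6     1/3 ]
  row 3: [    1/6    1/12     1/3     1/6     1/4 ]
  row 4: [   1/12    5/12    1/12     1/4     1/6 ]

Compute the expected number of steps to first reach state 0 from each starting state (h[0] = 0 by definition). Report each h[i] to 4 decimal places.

First-step conditioning: h[0] = 0; for i ≠ 0, h[i] = 1 + Σ_k P[i][k]·h[k].
  h[1] = 1 + 1/6·h[1] + 1/6·h[2] + 1/4·h[3] + 1/4·h[4]
  h[2] = 1 + 1/12·h[1] + 1/6·h[2] + 1/6·h[3] + 1/3·h[4]
  h[3] = 1 + 1/12·h[1] + 1/3·h[2] + 1/6·h[3] + 1/4·h[4]
  h[4] = 1 + 5/12·h[1] + 1/12·h[2] + 1/4·h[3] + 1/6·h[4]
Solving the 4×4 linear system over states ≠ 0 gives exactly h = [0, 2756/445, 2548/445, 2724/445, 2984/445] (h[0] = 0 is the target).

h = [0.0000, 6.1933, 5.7258, 6.1213, 6.7056]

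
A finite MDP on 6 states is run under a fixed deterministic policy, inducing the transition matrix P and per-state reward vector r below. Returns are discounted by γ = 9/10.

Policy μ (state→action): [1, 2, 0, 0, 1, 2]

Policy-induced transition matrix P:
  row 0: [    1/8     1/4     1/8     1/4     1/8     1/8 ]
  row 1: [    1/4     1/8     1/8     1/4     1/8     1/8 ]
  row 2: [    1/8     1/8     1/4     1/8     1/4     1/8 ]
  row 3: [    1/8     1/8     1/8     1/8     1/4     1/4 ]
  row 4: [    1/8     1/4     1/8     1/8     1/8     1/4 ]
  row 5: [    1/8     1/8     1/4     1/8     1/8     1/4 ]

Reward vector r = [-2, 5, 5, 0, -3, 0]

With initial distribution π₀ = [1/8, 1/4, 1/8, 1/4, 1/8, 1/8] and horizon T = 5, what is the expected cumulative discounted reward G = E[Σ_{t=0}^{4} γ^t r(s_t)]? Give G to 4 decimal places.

G = 3.8426

t=0: π = [0.1250, 0.2500, 0.1250, 0.2500, 0.1250, 0.1250], E[r] = 1.2500, γ^t·E[r] = 1.250000, running G = 1.250000
t=1: π = [0.1563, 0.1563, 0.1563, 0.1719, 0.1719, 0.1875], E[r] = 0.7344, γ^t·E[r] = 0.660938, running G = 1.910938
t=2: π = [0.1445, 0.1660, 0.1680, 0.1641, 0.1660, 0.1914], E[r] = 0.8828, γ^t·E[r] = 0.715078, running G = 2.626016
t=3: π = [0.1458, 0.1638, 0.1699, 0.1638, 0.1665, 0.1902], E[r] = 0.8777, γ^t·E[r] = 0.639833, running G = 3.265848
t=4: π = [0.1455, 0.1640, 0.1700, 0.1637, 0.1667, 0.1901], E[r] = 0.8791, γ^t·E[r] = 0.576791, running G = 3.842639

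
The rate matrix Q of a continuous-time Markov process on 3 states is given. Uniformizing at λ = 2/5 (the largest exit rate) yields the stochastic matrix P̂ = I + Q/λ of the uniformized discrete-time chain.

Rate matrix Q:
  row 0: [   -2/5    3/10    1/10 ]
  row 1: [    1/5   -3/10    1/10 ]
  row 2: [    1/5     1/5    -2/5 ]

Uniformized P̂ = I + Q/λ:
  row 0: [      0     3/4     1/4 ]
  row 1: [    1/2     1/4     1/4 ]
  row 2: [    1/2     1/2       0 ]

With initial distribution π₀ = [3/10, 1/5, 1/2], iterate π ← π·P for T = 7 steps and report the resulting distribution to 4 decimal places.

π = [0.3336, 0.4664, 0.2000]

t=0: π = [0.3000, 0.2000, 0.5000]
t=1: π = [0.3500, 0.5250, 0.1250]
t=2: π = [0.3250, 0.4563, 0.2188]
t=3: π = [0.3375, 0.4672, 0.1953]
t=4: π = [0.3313, 0.4676, 0.2012]
t=5: π = [0.3344, 0.4659, 0.1997]
t=6: π = [0.3328, 0.4671, 0.2001]
t=7: π = [0.3336, 0.4664, 0.2000]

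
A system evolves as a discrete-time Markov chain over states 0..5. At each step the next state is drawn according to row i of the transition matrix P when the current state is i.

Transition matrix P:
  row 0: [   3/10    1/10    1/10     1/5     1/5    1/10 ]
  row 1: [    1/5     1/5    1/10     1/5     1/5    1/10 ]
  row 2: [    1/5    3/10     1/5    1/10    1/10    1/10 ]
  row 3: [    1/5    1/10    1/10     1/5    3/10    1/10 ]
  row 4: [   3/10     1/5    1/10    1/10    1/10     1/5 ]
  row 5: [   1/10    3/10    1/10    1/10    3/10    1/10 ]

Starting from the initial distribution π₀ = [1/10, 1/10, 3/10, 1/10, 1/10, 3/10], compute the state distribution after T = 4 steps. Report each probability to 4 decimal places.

t=0: π = [0.1000, 0.1000, 0.3000, 0.1000, 0.1000, 0.3000]
t=1: π = [0.1900, 0.2400, 0.1300, 0.1300, 0.2000, 0.1100]
t=2: π = [0.2280, 0.1920, 0.1130, 0.1560, 0.1910, 0.1200]
t=3: π = [0.2299, 0.1849, 0.1113, 0.1576, 0.1972, 0.1191]
t=4: π = [0.2308, 0.1843, 0.1111, 0.1572, 0.1968, 0.1197]

π = [0.2308, 0.1843, 0.1111, 0.1572, 0.1968, 0.1197]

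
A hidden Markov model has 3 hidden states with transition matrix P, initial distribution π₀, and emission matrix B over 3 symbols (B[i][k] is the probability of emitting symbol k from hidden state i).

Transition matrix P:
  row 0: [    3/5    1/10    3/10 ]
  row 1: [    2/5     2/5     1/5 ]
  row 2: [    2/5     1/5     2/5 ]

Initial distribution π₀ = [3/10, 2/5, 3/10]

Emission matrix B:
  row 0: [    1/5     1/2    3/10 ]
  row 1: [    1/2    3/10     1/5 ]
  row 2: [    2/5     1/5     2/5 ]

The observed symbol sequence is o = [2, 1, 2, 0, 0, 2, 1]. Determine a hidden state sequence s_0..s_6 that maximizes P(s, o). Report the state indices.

t=0: δ = [9.000e-02, 8.000e-02, 1.200e-01]  (obs o_0=2)
t=1: δ = [2.700e-02, 9.600e-03, 9.600e-03]  ψ = [0, 1, 2]  (obs o_1=1)
t=2: δ = [4.860e-03, 7.680e-04, 3.240e-03]  ψ = [0, 1, 0]  (obs o_2=2)
t=3: δ = [5.832e-04, 3.240e-04, 5.832e-04]  ψ = [0, 2, 0]  (obs o_3=0)
t=4: δ = [6.998e-05, 6.480e-05, 9.331e-05]  ψ = [0, 1, 2]  (obs o_4=0)
t=5: δ = [1.260e-05, 5.184e-06, 1.493e-05]  ψ = [0, 1, 2]  (obs o_5=2)
t=6: δ = [3.779e-06, 8.958e-07, 1.194e-06]  ψ = [0, 2, 2]  (obs o_6=1)
backtrack: best end state = 0; path = [0, 0, 0, 0, 0, 0, 0]

path = [0, 0, 0, 0, 0, 0, 0]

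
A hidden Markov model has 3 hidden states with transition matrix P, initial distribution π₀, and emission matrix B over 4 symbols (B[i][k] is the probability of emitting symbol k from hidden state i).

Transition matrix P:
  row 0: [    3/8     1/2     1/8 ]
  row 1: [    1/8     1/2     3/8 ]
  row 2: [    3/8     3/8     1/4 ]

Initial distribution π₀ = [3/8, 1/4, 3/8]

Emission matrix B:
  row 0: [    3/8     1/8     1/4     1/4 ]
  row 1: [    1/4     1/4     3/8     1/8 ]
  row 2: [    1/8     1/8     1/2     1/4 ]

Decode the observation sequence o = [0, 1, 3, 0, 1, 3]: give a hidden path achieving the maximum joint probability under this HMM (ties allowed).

t=0: δ = [1.406e-01, 6.250e-02, 4.688e-02]  (obs o_0=0)
t=1: δ = [6.592e-03, 1.758e-02, 2.930e-03]  ψ = [0, 0, 1]  (obs o_1=1)
t=2: δ = [6.180e-04, 1.099e-03, 1.648e-03]  ψ = [0, 1, 1]  (obs o_2=3)
t=3: δ = [2.317e-04, 1.545e-04, 5.150e-05]  ψ = [2, 2, 1]  (obs o_3=0)
t=4: δ = [1.086e-05, 2.897e-05, 7.242e-06]  ψ = [0, 0, 1]  (obs o_4=1)
t=5: δ = [1.018e-06, 1.810e-06, 2.716e-06]  ψ = [0, 1, 1]  (obs o_5=3)
backtrack: best end state = 2; path = [0, 1, 2, 0, 1, 2]

path = [0, 1, 2, 0, 1, 2]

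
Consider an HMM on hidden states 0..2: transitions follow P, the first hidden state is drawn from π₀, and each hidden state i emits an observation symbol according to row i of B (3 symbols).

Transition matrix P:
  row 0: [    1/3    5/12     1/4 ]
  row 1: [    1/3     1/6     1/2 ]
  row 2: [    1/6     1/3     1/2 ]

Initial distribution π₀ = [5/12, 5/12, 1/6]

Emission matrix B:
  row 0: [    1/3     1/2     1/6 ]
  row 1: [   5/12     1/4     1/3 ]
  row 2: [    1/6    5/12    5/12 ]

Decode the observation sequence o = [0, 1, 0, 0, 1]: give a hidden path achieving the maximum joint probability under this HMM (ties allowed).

t=0: δ = [1.389e-01, 1.736e-01, 2.778e-02]  (obs o_0=0)
t=1: δ = [2.894e-02, 1.447e-02, 3.617e-02]  ψ = [1, 0, 1]  (obs o_1=1)
t=2: δ = [3.215e-03, 5.023e-03, 3.014e-03]  ψ = [0, 0, 2]  (obs o_2=0)
t=3: δ = [5.582e-04, 5.582e-04, 4.186e-04]  ψ = [1, 0, 1]  (obs o_3=0)
t=4: δ = [9.303e-05, 5.814e-05, 1.163e-04]  ψ = [0, 0, 1]  (obs o_4=1)
backtrack: best end state = 2; path = [1, 0, 0, 1, 2]

path = [1, 0, 0, 1, 2]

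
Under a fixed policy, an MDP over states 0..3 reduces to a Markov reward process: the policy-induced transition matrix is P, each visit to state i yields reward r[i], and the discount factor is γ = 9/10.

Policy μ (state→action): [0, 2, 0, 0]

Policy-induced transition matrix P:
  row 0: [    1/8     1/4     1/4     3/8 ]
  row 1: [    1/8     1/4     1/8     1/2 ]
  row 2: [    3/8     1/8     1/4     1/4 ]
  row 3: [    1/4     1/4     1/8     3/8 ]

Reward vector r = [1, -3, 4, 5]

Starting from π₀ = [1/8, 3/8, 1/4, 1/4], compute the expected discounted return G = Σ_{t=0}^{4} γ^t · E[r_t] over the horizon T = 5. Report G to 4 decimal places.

G = 7.9168

t=0: π = [0.1250, 0.3750, 0.2500, 0.2500], E[r] = 1.2500, γ^t·E[r] = 1.250000, running G = 1.250000
t=1: π = [0.2188, 0.2188, 0.1719, 0.3906], E[r] = 2.2031, γ^t·E[r] = 1.982813, running G = 3.232813
t=2: π = [0.2168, 0.2285, 0.1738, 0.3809], E[r] = 2.1309, γ^t·E[r] = 1.725996, running G = 4.958809
t=3: π = [0.2161, 0.2283, 0.1738, 0.3818], E[r] = 2.1357, γ^t·E[r] = 1.556956, running G = 6.515765
t=4: π = [0.2162, 0.2283, 0.1737, 0.3818], E[r] = 2.1353, γ^t·E[r] = 1.401000, running G = 7.916765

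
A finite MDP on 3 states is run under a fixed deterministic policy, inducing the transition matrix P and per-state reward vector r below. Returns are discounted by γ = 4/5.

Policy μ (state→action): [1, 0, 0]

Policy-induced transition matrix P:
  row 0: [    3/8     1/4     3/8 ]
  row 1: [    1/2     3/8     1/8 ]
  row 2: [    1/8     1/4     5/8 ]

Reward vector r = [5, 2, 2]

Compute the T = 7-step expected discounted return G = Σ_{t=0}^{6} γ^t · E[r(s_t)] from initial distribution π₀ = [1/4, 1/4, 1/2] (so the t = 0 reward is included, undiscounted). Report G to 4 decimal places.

t=0: π = [0.2500, 0.2500, 0.5000], E[r] = 2.7500, γ^t·E[r] = 2.750000, running G = 2.750000
t=1: π = [0.2813, 0.2813, 0.4375], E[r] = 2.8438, γ^t·E[r] = 2.275000, running G = 5.025000
t=2: π = [0.3008, 0.2852, 0.4141], E[r] = 2.9023, γ^t·E[r] = 1.857500, running G = 6.882500
t=3: π = [0.3071, 0.2856, 0.4072], E[r] = 2.9214, γ^t·E[r] = 1.495750, running G = 8.378250
t=4: π = [0.3089, 0.2857, 0.4054], E[r] = 2.9267, γ^t·E[r] = 1.198775, running G = 9.577025
t=5: π = [0.3094, 0.2857, 0.4049], E[r] = 2.9281, γ^t·E[r] = 0.959478, running G = 10.536503
t=6: π = [0.3095, 0.2857, 0.4048], E[r] = 2.9285, γ^t·E[r] = 0.767676, running G = 11.304178

G = 11.3042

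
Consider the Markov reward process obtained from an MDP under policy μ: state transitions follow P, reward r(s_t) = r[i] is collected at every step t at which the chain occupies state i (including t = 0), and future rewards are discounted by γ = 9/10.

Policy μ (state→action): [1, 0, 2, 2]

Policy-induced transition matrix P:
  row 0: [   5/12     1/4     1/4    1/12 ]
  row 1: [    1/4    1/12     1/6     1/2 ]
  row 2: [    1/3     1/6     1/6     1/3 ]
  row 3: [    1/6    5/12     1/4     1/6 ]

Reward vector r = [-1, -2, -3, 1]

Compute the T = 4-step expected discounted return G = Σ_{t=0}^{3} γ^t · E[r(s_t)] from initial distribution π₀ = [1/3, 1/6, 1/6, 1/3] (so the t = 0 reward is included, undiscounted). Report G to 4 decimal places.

t=0: π = [0.3333, 0.1667, 0.1667, 0.3333], E[r] = -0.8333, γ^t·E[r] = -0.833333, running G = -0.833333
t=1: π = [0.2917, 0.2639, 0.2222, 0.2222], E[r] = -1.2639, γ^t·E[r] = -1.137500, running G = -1.970833
t=2: π = [0.2986, 0.2245, 0.2095, 0.2674], E[r] = -1.1088, γ^t·E[r] = -0.898125, running G = -2.868958
t=3: π = [0.2949, 0.2397, 0.2138, 0.2515], E[r] = -1.1643, γ^t·E[r] = -0.848742, running G = -3.717701

G = -3.7177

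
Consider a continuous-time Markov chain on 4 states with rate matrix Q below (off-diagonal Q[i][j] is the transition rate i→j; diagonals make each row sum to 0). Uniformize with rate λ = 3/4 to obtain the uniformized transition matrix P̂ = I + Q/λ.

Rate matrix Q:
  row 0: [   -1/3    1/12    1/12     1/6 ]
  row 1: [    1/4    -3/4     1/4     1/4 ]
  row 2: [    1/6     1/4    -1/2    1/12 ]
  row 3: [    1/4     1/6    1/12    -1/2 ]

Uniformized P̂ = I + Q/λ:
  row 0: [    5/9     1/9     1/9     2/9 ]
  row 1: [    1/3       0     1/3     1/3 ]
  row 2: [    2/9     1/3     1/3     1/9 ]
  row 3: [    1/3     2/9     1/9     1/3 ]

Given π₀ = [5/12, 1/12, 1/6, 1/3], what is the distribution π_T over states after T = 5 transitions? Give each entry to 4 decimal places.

π = [0.4017, 0.1626, 0.1891, 0.2467]

t=0: π = [0.4167, 0.0833, 0.1667, 0.3333]
t=1: π = [0.4074, 0.1759, 0.1667, 0.2500]
t=2: π = [0.4053, 0.1564, 0.1872, 0.2510]
t=3: π = [0.4026, 0.1632, 0.1875, 0.2467]
t=4: π = [0.4020, 0.1620, 0.1890, 0.2469]
t=5: π = [0.4017, 0.1626, 0.1891, 0.2467]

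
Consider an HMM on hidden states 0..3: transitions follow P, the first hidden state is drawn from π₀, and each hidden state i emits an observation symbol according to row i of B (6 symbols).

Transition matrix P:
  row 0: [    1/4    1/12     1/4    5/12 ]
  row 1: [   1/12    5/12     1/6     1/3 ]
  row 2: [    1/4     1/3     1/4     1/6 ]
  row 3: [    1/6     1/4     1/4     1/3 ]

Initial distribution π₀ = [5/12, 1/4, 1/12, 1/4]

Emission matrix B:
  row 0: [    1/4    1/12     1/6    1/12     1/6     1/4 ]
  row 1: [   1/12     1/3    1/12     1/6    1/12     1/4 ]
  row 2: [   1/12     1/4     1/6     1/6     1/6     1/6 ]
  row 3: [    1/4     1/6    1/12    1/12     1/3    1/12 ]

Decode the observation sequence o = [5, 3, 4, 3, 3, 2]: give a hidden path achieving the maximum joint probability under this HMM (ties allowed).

path = [1, 1, 3, 1, 1, 1]

t=0: δ = [1.042e-01, 6.250e-02, 1.389e-02, 2.083e-02]  (obs o_0=5)
t=1: δ = [2.170e-03, 4.340e-03, 4.340e-03, 3.617e-03]  ψ = [0, 1, 0, 0]  (obs o_1=3)
t=2: δ = [1.808e-04, 1.507e-04, 1.808e-04, 4.823e-04]  ψ = [2, 1, 2, 1]  (obs o_2=4)
t=3: δ = [6.698e-06, 2.009e-05, 2.009e-05, 1.340e-05]  ψ = [3, 3, 3, 3]  (obs o_3=3)
t=4: δ = [4.186e-07, 1.395e-06, 8.372e-07, 5.582e-07]  ψ = [2, 1, 2, 1]  (obs o_4=3)
t=5: δ = [3.489e-08, 4.845e-08, 3.876e-08, 3.876e-08]  ψ = [2, 1, 1, 1]  (obs o_5=2)
backtrack: best end state = 1; path = [1, 1, 3, 1, 1, 1]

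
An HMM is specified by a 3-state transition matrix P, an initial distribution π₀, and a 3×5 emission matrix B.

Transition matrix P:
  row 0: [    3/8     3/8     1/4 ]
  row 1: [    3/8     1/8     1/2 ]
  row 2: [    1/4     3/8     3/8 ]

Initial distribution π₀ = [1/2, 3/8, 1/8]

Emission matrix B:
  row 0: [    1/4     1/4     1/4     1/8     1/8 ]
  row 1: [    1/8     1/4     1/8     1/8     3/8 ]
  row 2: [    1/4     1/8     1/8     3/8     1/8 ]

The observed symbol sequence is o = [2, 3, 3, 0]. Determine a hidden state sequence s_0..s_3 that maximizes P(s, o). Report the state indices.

path = [0, 2, 2, 2]

t=0: δ = [1.250e-01, 4.688e-02, 1.562e-02]  (obs o_0=2)
t=1: δ = [5.859e-03, 5.859e-03, 1.172e-02]  ψ = [0, 0, 0]  (obs o_1=3)
t=2: δ = [3.662e-04, 5.493e-04, 1.648e-03]  ψ = [2, 2, 2]  (obs o_2=3)
t=3: δ = [1.030e-04, 7.725e-05, 1.545e-04]  ψ = [2, 2, 2]  (obs o_3=0)
backtrack: best end state = 2; path = [0, 2, 2, 2]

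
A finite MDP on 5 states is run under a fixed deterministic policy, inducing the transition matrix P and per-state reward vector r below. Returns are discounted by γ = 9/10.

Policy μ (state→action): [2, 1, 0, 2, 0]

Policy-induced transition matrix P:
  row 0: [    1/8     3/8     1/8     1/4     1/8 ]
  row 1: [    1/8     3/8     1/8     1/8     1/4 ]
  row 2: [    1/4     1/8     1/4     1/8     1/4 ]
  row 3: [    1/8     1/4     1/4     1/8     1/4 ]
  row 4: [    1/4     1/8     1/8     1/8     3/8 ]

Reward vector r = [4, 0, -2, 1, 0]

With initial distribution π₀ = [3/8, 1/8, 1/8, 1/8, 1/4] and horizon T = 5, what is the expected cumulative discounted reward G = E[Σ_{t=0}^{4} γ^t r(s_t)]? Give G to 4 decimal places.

G = 3.0158

t=0: π = [0.3750, 0.1250, 0.1250, 0.1250, 0.2500], E[r] = 1.3750, γ^t·E[r] = 1.375000, running G = 1.375000
t=1: π = [0.1719, 0.2656, 0.1563, 0.1719, 0.2344], E[r] = 0.5469, γ^t·E[r] = 0.492188, running G = 1.867188
t=2: π = [0.1738, 0.2559, 0.1660, 0.1465, 0.2578], E[r] = 0.5098, γ^t·E[r] = 0.412910, running G = 2.280098
t=3: π = [0.1780, 0.2507, 0.1641, 0.1467, 0.2605], E[r] = 0.5305, γ^t·E[r] = 0.386747, running G = 2.666845
t=4: π = [0.1781, 0.2505, 0.1638, 0.1472, 0.2603], E[r] = 0.5318, γ^t·E[r] = 0.348934, running G = 3.015779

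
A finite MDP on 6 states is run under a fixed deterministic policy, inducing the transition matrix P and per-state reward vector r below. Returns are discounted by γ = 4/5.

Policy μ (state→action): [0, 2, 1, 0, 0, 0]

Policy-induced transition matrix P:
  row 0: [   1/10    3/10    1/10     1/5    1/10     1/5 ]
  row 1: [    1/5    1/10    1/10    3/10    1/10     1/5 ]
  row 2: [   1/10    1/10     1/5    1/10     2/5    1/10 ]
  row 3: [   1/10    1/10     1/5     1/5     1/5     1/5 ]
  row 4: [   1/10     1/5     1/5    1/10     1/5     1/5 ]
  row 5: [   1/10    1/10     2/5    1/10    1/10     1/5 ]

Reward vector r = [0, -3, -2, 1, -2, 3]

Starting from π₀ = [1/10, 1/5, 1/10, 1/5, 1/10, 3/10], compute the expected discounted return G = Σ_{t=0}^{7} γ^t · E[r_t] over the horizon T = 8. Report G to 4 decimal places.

t=0: π = [0.1000, 0.2000, 0.1000, 0.2000, 0.1000, 0.3000], E[r] = 0.1000, γ^t·E[r] = 0.100000, running G = 0.100000
t=1: π = [0.1200, 0.1300, 0.2300, 0.1700, 0.1600, 0.1900], E[r] = -0.4300, γ^t·E[r] = -0.344000, running G = -0.244000
t=2: π = [0.1130, 0.1400, 0.2130, 0.1550, 0.2020, 0.1770], E[r] = -0.5640, γ^t·E[r] = -0.360960, running G = -0.604960
t=3: π = [0.1140, 0.1428, 0.2101, 0.1548, 0.1996, 0.1787], E[r] = -0.5569, γ^t·E[r] = -0.285133, running G = -0.890093
t=4: π = [0.1143, 0.1428, 0.2101, 0.1554, 0.1985, 0.1790], E[r] = -0.5529, γ^t·E[r] = -0.226480, running G = -1.116573
t=5: π = [0.1143, 0.1427, 0.2101, 0.1555, 0.1984, 0.1790], E[r] = -0.5526, γ^t·E[r] = -0.181079, running G = -1.297652
t=6: π = [0.1143, 0.1427, 0.2101, 0.1555, 0.1984, 0.1790], E[r] = -0.5526, γ^t·E[r] = -0.144871, running G = -1.442523
t=7: π = [0.1143, 0.1427, 0.2101, 0.1555, 0.1984, 0.1790], E[r] = -0.5527, γ^t·E[r] = -0.115900, running G = -1.558423

G = -1.5584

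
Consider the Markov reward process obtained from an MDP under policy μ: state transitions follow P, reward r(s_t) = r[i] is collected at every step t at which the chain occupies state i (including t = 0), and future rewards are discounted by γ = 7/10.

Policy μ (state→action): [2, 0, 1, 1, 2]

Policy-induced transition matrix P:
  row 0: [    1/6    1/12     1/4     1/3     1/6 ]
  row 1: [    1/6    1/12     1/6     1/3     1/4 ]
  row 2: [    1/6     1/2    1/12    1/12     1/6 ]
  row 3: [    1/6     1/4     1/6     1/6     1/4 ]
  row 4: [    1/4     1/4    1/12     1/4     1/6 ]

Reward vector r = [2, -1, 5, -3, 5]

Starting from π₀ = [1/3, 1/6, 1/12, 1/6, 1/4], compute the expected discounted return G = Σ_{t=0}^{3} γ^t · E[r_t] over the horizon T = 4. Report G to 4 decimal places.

t=0: π = [0.3333, 0.1667, 0.0833, 0.1667, 0.2500], E[r] = 1.6667, γ^t·E[r] = 1.666667, running G = 1.666667
t=1: π = [0.1875, 0.1875, 0.1667, 0.2639, 0.1944], E[r] = 1.2014, γ^t·E[r] = 0.840972, running G = 2.507639
t=2: π = [0.1829, 0.2292, 0.1522, 0.2315, 0.2043], E[r] = 1.2245, γ^t·E[r] = 0.600023, running G = 3.107662
t=3: π = [0.1837, 0.2194, 0.1522, 0.2397, 0.2051], E[r] = 1.2152, γ^t·E[r] = 0.416824, running G = 3.524486

G = 3.5245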